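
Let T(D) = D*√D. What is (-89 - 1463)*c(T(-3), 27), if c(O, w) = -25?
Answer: 38800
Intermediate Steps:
T(D) = D^(3/2)
(-89 - 1463)*c(T(-3), 27) = (-89 - 1463)*(-25) = -1552*(-25) = 38800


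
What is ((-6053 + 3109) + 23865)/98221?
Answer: 20921/98221 ≈ 0.21300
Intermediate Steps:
((-6053 + 3109) + 23865)/98221 = (-2944 + 23865)*(1/98221) = 20921*(1/98221) = 20921/98221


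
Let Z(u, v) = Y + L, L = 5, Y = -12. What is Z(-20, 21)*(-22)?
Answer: 154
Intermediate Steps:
Z(u, v) = -7 (Z(u, v) = -12 + 5 = -7)
Z(-20, 21)*(-22) = -7*(-22) = 154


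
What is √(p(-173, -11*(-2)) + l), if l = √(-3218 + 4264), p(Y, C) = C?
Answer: √(22 + √1046) ≈ 7.3717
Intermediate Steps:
l = √1046 ≈ 32.342
√(p(-173, -11*(-2)) + l) = √(-11*(-2) + √1046) = √(22 + √1046)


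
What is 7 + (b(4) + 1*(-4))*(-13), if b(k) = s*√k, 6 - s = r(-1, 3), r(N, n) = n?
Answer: -19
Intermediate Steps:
s = 3 (s = 6 - 1*3 = 6 - 3 = 3)
b(k) = 3*√k
7 + (b(4) + 1*(-4))*(-13) = 7 + (3*√4 + 1*(-4))*(-13) = 7 + (3*2 - 4)*(-13) = 7 + (6 - 4)*(-13) = 7 + 2*(-13) = 7 - 26 = -19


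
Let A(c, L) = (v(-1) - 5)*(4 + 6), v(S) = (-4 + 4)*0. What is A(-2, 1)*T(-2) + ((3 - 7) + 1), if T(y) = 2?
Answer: -103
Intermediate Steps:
v(S) = 0 (v(S) = 0*0 = 0)
A(c, L) = -50 (A(c, L) = (0 - 5)*(4 + 6) = -5*10 = -50)
A(-2, 1)*T(-2) + ((3 - 7) + 1) = -50*2 + ((3 - 7) + 1) = -100 + (-4 + 1) = -100 - 3 = -103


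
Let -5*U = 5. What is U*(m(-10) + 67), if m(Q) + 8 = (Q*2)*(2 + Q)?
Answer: -219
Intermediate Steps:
U = -1 (U = -1/5*5 = -1)
m(Q) = -8 + 2*Q*(2 + Q) (m(Q) = -8 + (Q*2)*(2 + Q) = -8 + (2*Q)*(2 + Q) = -8 + 2*Q*(2 + Q))
U*(m(-10) + 67) = -((-8 + 2*(-10)**2 + 4*(-10)) + 67) = -((-8 + 2*100 - 40) + 67) = -((-8 + 200 - 40) + 67) = -(152 + 67) = -1*219 = -219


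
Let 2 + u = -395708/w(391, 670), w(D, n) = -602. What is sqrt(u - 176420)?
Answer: 12*I*sqrt(110586497)/301 ≈ 419.24*I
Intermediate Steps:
u = 197252/301 (u = -2 - 395708/(-602) = -2 - 395708*(-1/602) = -2 + 197854/301 = 197252/301 ≈ 655.32)
sqrt(u - 176420) = sqrt(197252/301 - 176420) = sqrt(-52905168/301) = 12*I*sqrt(110586497)/301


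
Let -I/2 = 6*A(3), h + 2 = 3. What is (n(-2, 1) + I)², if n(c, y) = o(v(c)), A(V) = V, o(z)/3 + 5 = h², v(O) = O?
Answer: 2304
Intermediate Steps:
h = 1 (h = -2 + 3 = 1)
o(z) = -12 (o(z) = -15 + 3*1² = -15 + 3*1 = -15 + 3 = -12)
n(c, y) = -12
I = -36 (I = -12*3 = -2*18 = -36)
(n(-2, 1) + I)² = (-12 - 36)² = (-48)² = 2304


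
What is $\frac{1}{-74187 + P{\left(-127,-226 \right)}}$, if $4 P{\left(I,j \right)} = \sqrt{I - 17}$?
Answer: $- \frac{8243}{611523442} - \frac{i}{1834570326} \approx -1.3479 \cdot 10^{-5} - 5.4509 \cdot 10^{-10} i$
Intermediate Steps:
$P{\left(I,j \right)} = \frac{\sqrt{-17 + I}}{4}$ ($P{\left(I,j \right)} = \frac{\sqrt{I - 17}}{4} = \frac{\sqrt{-17 + I}}{4}$)
$\frac{1}{-74187 + P{\left(-127,-226 \right)}} = \frac{1}{-74187 + \frac{\sqrt{-17 - 127}}{4}} = \frac{1}{-74187 + \frac{\sqrt{-144}}{4}} = \frac{1}{-74187 + \frac{12 i}{4}} = \frac{1}{-74187 + 3 i} = \frac{-74187 - 3 i}{5503710978}$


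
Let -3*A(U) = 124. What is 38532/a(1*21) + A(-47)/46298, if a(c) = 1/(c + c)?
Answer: 112389135706/69447 ≈ 1.6183e+6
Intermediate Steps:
a(c) = 1/(2*c)
A(U) = -124/3 (A(U) = -⅓*124 = -124/3)
38532/a(1*21) + A(-47)/46298 = 38532/((1/(2*((1*21))))) - 124/3/46298 = 38532/(((½)/21)) - 124/3*1/46298 = 38532/(((½)*(1/21))) - 62/69447 = 38532/(1/42) - 62/69447 = 38532*42 - 62/69447 = 1618344 - 62/69447 = 112389135706/69447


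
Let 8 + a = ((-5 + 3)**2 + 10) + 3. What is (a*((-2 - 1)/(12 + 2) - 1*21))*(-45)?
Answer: 120285/14 ≈ 8591.8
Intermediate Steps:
a = 9 (a = -8 + (((-5 + 3)**2 + 10) + 3) = -8 + (((-2)**2 + 10) + 3) = -8 + ((4 + 10) + 3) = -8 + (14 + 3) = -8 + 17 = 9)
(a*((-2 - 1)/(12 + 2) - 1*21))*(-45) = (9*((-2 - 1)/(12 + 2) - 1*21))*(-45) = (9*(-3/14 - 21))*(-45) = (9*(-297/14))*(-45) = -2673/14*(-45) = 120285/14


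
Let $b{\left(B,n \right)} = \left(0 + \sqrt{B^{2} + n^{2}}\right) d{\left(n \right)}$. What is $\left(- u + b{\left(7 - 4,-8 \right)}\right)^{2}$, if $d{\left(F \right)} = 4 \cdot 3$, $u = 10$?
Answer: $10612 - 240 \sqrt{73} \approx 8561.4$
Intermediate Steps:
$d{\left(F \right)} = 12$
$b{\left(B,n \right)} = 12 \sqrt{B^{2} + n^{2}}$ ($b{\left(B,n \right)} = \left(0 + \sqrt{B^{2} + n^{2}}\right) 12 = \sqrt{B^{2} + n^{2}} \cdot 12 = 12 \sqrt{B^{2} + n^{2}}$)
$\left(- u + b{\left(7 - 4,-8 \right)}\right)^{2} = \left(\left(-1\right) 10 + 12 \sqrt{\left(7 - 4\right)^{2} + \left(-8\right)^{2}}\right)^{2} = \left(-10 + 12 \sqrt{\left(7 - 4\right)^{2} + 64}\right)^{2} = \left(-10 + 12 \sqrt{3^{2} + 64}\right)^{2} = \left(-10 + 12 \sqrt{9 + 64}\right)^{2} = \left(-10 + 12 \sqrt{73}\right)^{2}$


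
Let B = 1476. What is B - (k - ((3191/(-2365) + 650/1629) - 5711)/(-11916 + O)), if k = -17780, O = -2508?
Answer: 133758985020008/6946210755 ≈ 19256.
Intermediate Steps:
B - (k - ((3191/(-2365) + 650/1629) - 5711)/(-11916 + O)) = 1476 - (-17780 - ((3191/(-2365) + 650/1629) - 5711)/(-11916 - 2508)) = 1476 - (-17780 - ((3191*(-1/2365) + 650*(1/1629)) - 5711)/(-14424)) = 1476 - (-17780 - ((-3191/2365 + 650/1629) - 5711)*(-1)/14424) = 1476 - (-17780 - (-3660889/3852585 - 5711)*(-1)/14424) = 1476 - (-17780 - (-22005773824)*(-1)/(3852585*14424)) = 1476 - (-17780 - 1*2750721728/6946210755) = 1476 - (-17780 - 2750721728/6946210755) = 1476 - 1*(-123506377945628/6946210755) = 1476 + 123506377945628/6946210755 = 133758985020008/6946210755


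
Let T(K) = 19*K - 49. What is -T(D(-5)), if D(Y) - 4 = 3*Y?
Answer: 258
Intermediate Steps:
D(Y) = 4 + 3*Y
T(K) = -49 + 19*K
-T(D(-5)) = -(-49 + 19*(4 + 3*(-5))) = -(-49 + 19*(4 - 15)) = -(-49 + 19*(-11)) = -(-49 - 209) = -1*(-258) = 258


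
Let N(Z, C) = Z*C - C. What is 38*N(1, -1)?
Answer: 0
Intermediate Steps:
N(Z, C) = -C + C*Z (N(Z, C) = C*Z - C = -C + C*Z)
38*N(1, -1) = 38*(-(-1 + 1)) = 38*(-1*0) = 38*0 = 0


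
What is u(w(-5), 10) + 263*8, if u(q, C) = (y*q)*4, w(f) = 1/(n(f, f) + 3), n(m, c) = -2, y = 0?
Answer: 2104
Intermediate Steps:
w(f) = 1 (w(f) = 1/(-2 + 3) = 1/1 = 1)
u(q, C) = 0 (u(q, C) = (0*q)*4 = 0*4 = 0)
u(w(-5), 10) + 263*8 = 0 + 263*8 = 0 + 2104 = 2104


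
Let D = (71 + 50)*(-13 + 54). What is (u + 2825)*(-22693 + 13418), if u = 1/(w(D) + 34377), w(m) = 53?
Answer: -180426113105/6886 ≈ -2.6202e+7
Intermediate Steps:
D = 4961 (D = 121*41 = 4961)
u = 1/34430 (u = 1/(53 + 34377) = 1/34430 ≈ 2.9044e-5)
(u + 2825)*(-22693 + 13418) = (1/34430 + 2825)*(-22693 + 13418) = (97264751/34430)*(-9275) = -180426113105/6886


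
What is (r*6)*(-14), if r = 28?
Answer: -2352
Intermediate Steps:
(r*6)*(-14) = (28*6)*(-14) = 168*(-14) = -2352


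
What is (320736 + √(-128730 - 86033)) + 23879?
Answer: 344615 + I*√214763 ≈ 3.4462e+5 + 463.43*I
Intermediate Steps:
(320736 + √(-128730 - 86033)) + 23879 = (320736 + √(-214763)) + 23879 = (320736 + I*√214763) + 23879 = 344615 + I*√214763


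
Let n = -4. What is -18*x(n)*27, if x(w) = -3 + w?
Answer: 3402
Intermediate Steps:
-18*x(n)*27 = -18*(-3 - 4)*27 = -18*(-7)*27 = 126*27 = 3402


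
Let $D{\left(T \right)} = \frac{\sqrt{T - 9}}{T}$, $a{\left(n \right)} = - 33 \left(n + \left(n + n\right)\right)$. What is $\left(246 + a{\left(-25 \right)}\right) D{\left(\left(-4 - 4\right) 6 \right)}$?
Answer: $- \frac{907 i \sqrt{57}}{16} \approx - 427.98 i$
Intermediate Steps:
$a{\left(n \right)} = - 99 n$ ($a{\left(n \right)} = - 33 \left(n + 2 n\right) = - 33 \cdot 3 n = - 99 n$)
$D{\left(T \right)} = \frac{\sqrt{-9 + T}}{T}$
$\left(246 + a{\left(-25 \right)}\right) D{\left(\left(-4 - 4\right) 6 \right)} = \left(246 - -2475\right) \frac{\sqrt{-9 + \left(-4 - 4\right) 6}}{\left(-4 - 4\right) 6} = \left(246 + 2475\right) \frac{\sqrt{-9 - 48}}{\left(-8\right) 6} = 2721 \frac{\sqrt{-9 - 48}}{-48} = 2721 \left(- \frac{\sqrt{-57}}{48}\right) = 2721 \left(- \frac{i \sqrt{57}}{48}\right) = - \frac{907 i \sqrt{57}}{16}$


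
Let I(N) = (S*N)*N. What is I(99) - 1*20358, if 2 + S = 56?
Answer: 508896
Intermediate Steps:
S = 54 (S = -2 + 56 = 54)
I(N) = 54*N**2 (I(N) = (54*N)*N = 54*N**2)
I(99) - 1*20358 = 54*99**2 - 1*20358 = 54*9801 - 20358 = 529254 - 20358 = 508896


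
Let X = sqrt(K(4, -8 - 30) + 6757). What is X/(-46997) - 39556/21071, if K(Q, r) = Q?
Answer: -39556/21071 - sqrt(6761)/46997 ≈ -1.8790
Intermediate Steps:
X = sqrt(6761) (X = sqrt(4 + 6757) = sqrt(6761) ≈ 82.225)
X/(-46997) - 39556/21071 = sqrt(6761)/(-46997) - 39556/21071 = sqrt(6761)*(-1/46997) - 39556*1/21071 = -sqrt(6761)/46997 - 39556/21071 = -39556/21071 - sqrt(6761)/46997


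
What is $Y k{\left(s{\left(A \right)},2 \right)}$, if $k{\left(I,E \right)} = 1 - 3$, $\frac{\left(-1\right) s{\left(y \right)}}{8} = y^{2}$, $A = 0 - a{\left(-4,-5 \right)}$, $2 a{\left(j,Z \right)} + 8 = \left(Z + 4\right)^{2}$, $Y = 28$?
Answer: $-56$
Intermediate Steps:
$a{\left(j,Z \right)} = -4 + \frac{\left(4 + Z\right)^{2}}{2}$ ($a{\left(j,Z \right)} = -4 + \frac{\left(Z + 4\right)^{2}}{2} = -4 + \frac{\left(4 + Z\right)^{2}}{2}$)
$A = \frac{7}{2}$ ($A = 0 - \left(-4 + \frac{\left(4 - 5\right)^{2}}{2}\right) = 0 - \left(-4 + \frac{\left(-1\right)^{2}}{2}\right) = 0 - \left(-4 + \frac{1}{2} \cdot 1\right) = 0 - \left(-4 + \frac{1}{2}\right) = 0 - - \frac{7}{2} = 0 + \frac{7}{2} = \frac{7}{2} \approx 3.5$)
$s{\left(y \right)} = - 8 y^{2}$
$k{\left(I,E \right)} = -2$
$Y k{\left(s{\left(A \right)},2 \right)} = 28 \left(-2\right) = -56$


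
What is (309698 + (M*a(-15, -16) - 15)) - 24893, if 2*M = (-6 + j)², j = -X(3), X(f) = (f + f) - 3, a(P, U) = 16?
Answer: 285438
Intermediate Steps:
X(f) = -3 + 2*f (X(f) = 2*f - 3 = -3 + 2*f)
j = -3 (j = -(-3 + 2*3) = -(-3 + 6) = -1*3 = -3)
M = 81/2 (M = (-6 - 3)²/2 = (½)*(-9)² = (½)*81 = 81/2 ≈ 40.500)
(309698 + (M*a(-15, -16) - 15)) - 24893 = (309698 + ((81/2)*16 - 15)) - 24893 = (309698 + (648 - 15)) - 24893 = (309698 + 633) - 24893 = 310331 - 24893 = 285438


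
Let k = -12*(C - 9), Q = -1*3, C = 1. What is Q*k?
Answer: -288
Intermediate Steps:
Q = -3
k = 96 (k = -12*(1 - 9) = -12*(-8) = 96)
Q*k = -3*96 = -288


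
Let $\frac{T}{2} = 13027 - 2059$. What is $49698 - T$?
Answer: $27762$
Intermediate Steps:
$T = 21936$ ($T = 2 \left(13027 - 2059\right) = 2 \cdot 10968 = 21936$)
$49698 - T = 49698 - 21936 = 27762$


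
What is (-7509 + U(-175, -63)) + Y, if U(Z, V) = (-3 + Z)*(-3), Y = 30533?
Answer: 23558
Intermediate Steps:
U(Z, V) = 9 - 3*Z
(-7509 + U(-175, -63)) + Y = (-7509 + (9 - 3*(-175))) + 30533 = (-7509 + (9 + 525)) + 30533 = (-7509 + 534) + 30533 = -6975 + 30533 = 23558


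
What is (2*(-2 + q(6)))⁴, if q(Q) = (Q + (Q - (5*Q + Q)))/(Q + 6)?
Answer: 4096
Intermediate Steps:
q(Q) = -4*Q/(6 + Q) (q(Q) = (Q + (Q - 6*Q))/(6 + Q) = (Q - 5*Q)/(6 + Q) = (-4*Q)/(6 + Q) = -4*Q/(6 + Q))
(2*(-2 + q(6)))⁴ = (2*(-2 - 4*6/(6 + 6)))⁴ = (2*(-2 - 4*6/12))⁴ = (2*(-2 - 4*6*1/12))⁴ = (2*(-2 - 2))⁴ = (2*(-4))⁴ = (-8)⁴ = 4096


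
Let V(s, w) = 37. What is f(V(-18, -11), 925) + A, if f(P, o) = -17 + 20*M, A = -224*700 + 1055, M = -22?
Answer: -156202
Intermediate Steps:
A = -155745 (A = -156800 + 1055 = -155745)
f(P, o) = -457 (f(P, o) = -17 + 20*(-22) = -17 - 440 = -457)
f(V(-18, -11), 925) + A = -457 - 155745 = -156202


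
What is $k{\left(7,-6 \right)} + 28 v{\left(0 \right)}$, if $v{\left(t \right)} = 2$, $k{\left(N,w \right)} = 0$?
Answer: $56$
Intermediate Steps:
$k{\left(7,-6 \right)} + 28 v{\left(0 \right)} = 0 + 28 \cdot 2 = 0 + 56 = 56$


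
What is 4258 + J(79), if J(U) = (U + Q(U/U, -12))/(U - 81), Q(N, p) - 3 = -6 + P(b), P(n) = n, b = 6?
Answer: 4217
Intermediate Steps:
Q(N, p) = 3 (Q(N, p) = 3 + (-6 + 6) = 3 + 0 = 3)
J(U) = (3 + U)/(-81 + U) (J(U) = (U + 3)/(U - 81) = (3 + U)/(-81 + U))
4258 + J(79) = 4258 + (3 + 79)/(-81 + 79) = 4258 + 82/(-2) = 4258 - ½*82 = 4258 - 41 = 4217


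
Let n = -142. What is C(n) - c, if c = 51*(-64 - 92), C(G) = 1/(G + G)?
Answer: 2259503/284 ≈ 7956.0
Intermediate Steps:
C(G) = 1/(2*G)
c = -7956 (c = 51*(-156) = -7956)
C(n) - c = (½)/(-142) - 1*(-7956) = (½)*(-1/142) + 7956 = -1/284 + 7956 = 2259503/284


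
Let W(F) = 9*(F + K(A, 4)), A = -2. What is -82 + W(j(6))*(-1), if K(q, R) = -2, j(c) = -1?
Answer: -55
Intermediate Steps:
W(F) = -18 + 9*F (W(F) = 9*(F - 2) = 9*(-2 + F) = -18 + 9*F)
-82 + W(j(6))*(-1) = -82 + (-18 + 9*(-1))*(-1) = -82 + (-18 - 9)*(-1) = -82 - 27*(-1) = -82 + 27 = -55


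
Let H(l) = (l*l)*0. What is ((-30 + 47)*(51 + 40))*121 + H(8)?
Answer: 187187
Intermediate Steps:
H(l) = 0 (H(l) = l²*0 = 0)
((-30 + 47)*(51 + 40))*121 + H(8) = ((-30 + 47)*(51 + 40))*121 + 0 = (17*91)*121 + 0 = 1547*121 + 0 = 187187 + 0 = 187187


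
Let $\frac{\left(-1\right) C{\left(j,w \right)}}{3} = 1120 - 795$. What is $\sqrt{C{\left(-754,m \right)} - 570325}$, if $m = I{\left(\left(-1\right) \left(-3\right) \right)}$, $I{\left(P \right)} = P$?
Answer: $10 i \sqrt{5713} \approx 755.84 i$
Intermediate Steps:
$m = 3$ ($m = \left(-1\right) \left(-3\right) = 3$)
$C{\left(j,w \right)} = -975$ ($C{\left(j,w \right)} = - 3 \left(1120 - 795\right) = \left(-3\right) 325 = -975$)
$\sqrt{C{\left(-754,m \right)} - 570325} = \sqrt{-975 - 570325} = \sqrt{-571300} = 10 i \sqrt{5713}$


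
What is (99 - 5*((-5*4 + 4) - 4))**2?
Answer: 39601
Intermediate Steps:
(99 - 5*((-5*4 + 4) - 4))**2 = (99 - 5*((-20 + 4) - 4))**2 = (99 - 5*(-16 - 4))**2 = (99 - 5*(-20))**2 = (99 + 100)**2 = 199**2 = 39601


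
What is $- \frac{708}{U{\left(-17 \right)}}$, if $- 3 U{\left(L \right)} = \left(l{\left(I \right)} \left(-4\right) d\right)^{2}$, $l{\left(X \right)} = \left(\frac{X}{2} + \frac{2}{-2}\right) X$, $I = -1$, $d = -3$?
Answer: $\frac{59}{9} \approx 6.5556$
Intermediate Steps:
$l{\left(X \right)} = X \left(-1 + \frac{X}{2}\right)$ ($l{\left(X \right)} = \left(X \frac{1}{2} + 2 \left(- \frac{1}{2}\right)\right) X = \left(\frac{X}{2} - 1\right) X = \left(-1 + \frac{X}{2}\right) X = X \left(-1 + \frac{X}{2}\right)$)
$U{\left(L \right)} = -108$ ($U{\left(L \right)} = - \frac{\left(\frac{1}{2} \left(-1\right) \left(-2 - 1\right) \left(-4\right) \left(-3\right)\right)^{2}}{3} = - \frac{\left(\frac{1}{2} \left(-1\right) \left(-3\right) \left(-4\right) \left(-3\right)\right)^{2}}{3} = - \frac{\left(\frac{3}{2} \left(-4\right) \left(-3\right)\right)^{2}}{3} = - \frac{\left(\left(-6\right) \left(-3\right)\right)^{2}}{3} = - \frac{18^{2}}{3} = \left(- \frac{1}{3}\right) 324 = -108$)
$- \frac{708}{U{\left(-17 \right)}} = - \frac{708}{-108} = \left(-708\right) \left(- \frac{1}{108}\right) = \frac{59}{9}$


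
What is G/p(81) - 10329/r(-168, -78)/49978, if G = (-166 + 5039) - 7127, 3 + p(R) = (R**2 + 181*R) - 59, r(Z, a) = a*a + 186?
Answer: -11635979/109201930 ≈ -0.10655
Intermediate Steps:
r(Z, a) = 186 + a**2 (r(Z, a) = a**2 + 186 = 186 + a**2)
p(R) = -62 + R**2 + 181*R (p(R) = -3 + ((R**2 + 181*R) - 59) = -3 + (-59 + R**2 + 181*R) = -62 + R**2 + 181*R)
G = -2254 (G = 4873 - 7127 = -2254)
G/p(81) - 10329/r(-168, -78)/49978 = -2254/(-62 + 81**2 + 181*81) - 10329/(186 + (-78)**2)/49978 = -2254/(-62 + 6561 + 14661) - 10329/(186 + 6084)*(1/49978) = -2254/21160 - 10329/6270*(1/49978) = -2254*1/21160 - 10329*1/6270*(1/49978) = -49/460 - 313/190*1/49978 = -49/460 - 313/9495820 = -11635979/109201930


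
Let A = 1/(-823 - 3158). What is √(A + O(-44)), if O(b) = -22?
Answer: I*√348667923/3981 ≈ 4.6904*I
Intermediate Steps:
A = -1/3981 (A = 1/(-3981) = -1/3981 ≈ -0.00025119)
√(A + O(-44)) = √(-1/3981 - 22) = √(-87583/3981) = I*√348667923/3981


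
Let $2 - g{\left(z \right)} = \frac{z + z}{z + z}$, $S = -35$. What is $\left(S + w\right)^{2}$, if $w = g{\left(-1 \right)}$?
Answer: $1156$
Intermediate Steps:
$g{\left(z \right)} = 1$ ($g{\left(z \right)} = 2 - \frac{z + z}{z + z} = 2 - \frac{2 z}{2 z} = 2 - 2 z \frac{1}{2 z} = 2 - 1 = 1$)
$w = 1$
$\left(S + w\right)^{2} = \left(-35 + 1\right)^{2} = \left(-34\right)^{2} = 1156$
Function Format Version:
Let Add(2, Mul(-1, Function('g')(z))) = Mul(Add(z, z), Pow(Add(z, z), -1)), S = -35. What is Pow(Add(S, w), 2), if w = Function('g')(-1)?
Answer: 1156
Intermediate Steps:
Function('g')(z) = 1 (Function('g')(z) = Add(2, Mul(-1, Mul(Add(z, z), Pow(Add(z, z), -1)))) = Add(2, Mul(-1, Mul(Mul(2, z), Pow(Mul(2, z), -1)))) = Add(2, Mul(-1, Mul(Mul(2, z), Mul(Rational(1, 2), Pow(z, -1))))) = Add(2, Mul(-1, 1)) = Add(2, -1) = 1)
w = 1
Pow(Add(S, w), 2) = Pow(Add(-35, 1), 2) = Pow(-34, 2) = 1156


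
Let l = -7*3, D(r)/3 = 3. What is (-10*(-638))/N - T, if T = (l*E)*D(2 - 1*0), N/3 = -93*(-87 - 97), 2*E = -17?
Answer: -10308113/6417 ≈ -1606.4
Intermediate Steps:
D(r) = 9 (D(r) = 3*3 = 9)
E = -17/2 (E = (1/2)*(-17) = -17/2 ≈ -8.5000)
l = -21
N = 51336 (N = 3*(-93*(-87 - 97)) = 3*(-93*(-184)) = 3*17112 = 51336)
T = 3213/2 (T = -21*(-17/2)*9 = (357/2)*9 = 3213/2 ≈ 1606.5)
(-10*(-638))/N - T = -10*(-638)/51336 - 1*3213/2 = 6380*(1/51336) - 3213/2 = 1595/12834 - 3213/2 = -10308113/6417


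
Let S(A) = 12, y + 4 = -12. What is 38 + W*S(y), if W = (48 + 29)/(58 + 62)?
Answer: 457/10 ≈ 45.700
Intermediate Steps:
W = 77/120 ≈ 0.64167
y = -16 (y = -4 - 12 = -16)
38 + W*S(y) = 38 + (77/120)*12 = 38 + 77/10 = 457/10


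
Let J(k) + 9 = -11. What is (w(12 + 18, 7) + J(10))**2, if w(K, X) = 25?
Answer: 25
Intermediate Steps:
J(k) = -20 (J(k) = -9 - 11 = -20)
(w(12 + 18, 7) + J(10))**2 = (25 - 20)**2 = 5**2 = 25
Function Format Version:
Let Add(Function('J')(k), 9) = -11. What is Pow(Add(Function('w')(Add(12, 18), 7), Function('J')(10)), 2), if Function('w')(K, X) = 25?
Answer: 25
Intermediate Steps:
Function('J')(k) = -20 (Function('J')(k) = Add(-9, -11) = -20)
Pow(Add(Function('w')(Add(12, 18), 7), Function('J')(10)), 2) = Pow(Add(25, -20), 2) = Pow(5, 2) = 25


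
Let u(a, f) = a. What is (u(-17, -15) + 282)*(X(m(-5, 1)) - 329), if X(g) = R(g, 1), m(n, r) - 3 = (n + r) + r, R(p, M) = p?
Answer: -87185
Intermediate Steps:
m(n, r) = 3 + n + 2*r (m(n, r) = 3 + ((n + r) + r) = 3 + (n + 2*r) = 3 + n + 2*r)
X(g) = g
(u(-17, -15) + 282)*(X(m(-5, 1)) - 329) = (-17 + 282)*((3 - 5 + 2*1) - 329) = 265*((3 - 5 + 2) - 329) = 265*(0 - 329) = 265*(-329) = -87185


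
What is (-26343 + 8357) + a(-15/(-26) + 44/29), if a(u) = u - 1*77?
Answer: -13617923/754 ≈ -18061.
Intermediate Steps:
a(u) = -77 + u (a(u) = u - 77 = -77 + u)
(-26343 + 8357) + a(-15/(-26) + 44/29) = (-26343 + 8357) + (-77 + (-15/(-26) + 44/29)) = -17986 + (-77 + (-15*(-1/26) + 44*(1/29))) = -17986 + (-77 + (15/26 + 44/29)) = -17986 + (-77 + 1579/754) = -17986 - 56479/754 = -13617923/754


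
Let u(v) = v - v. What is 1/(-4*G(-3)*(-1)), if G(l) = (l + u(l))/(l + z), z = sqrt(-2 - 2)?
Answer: 1/4 - I/6 ≈ 0.25 - 0.16667*I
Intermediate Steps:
u(v) = 0
z = 2*I (z = sqrt(-4) = 2*I ≈ 2.0*I)
G(l) = l/(l + 2*I) (G(l) = (l + 0)/(l + 2*I) = l/(l + 2*I))
1/(-4*G(-3)*(-1)) = 1/(-(-12)/(-3 + 2*I)*(-1)) = 1/(-(-12)*(-3 - 2*I)/13*(-1)) = 1/((12*(-3 - 2*I)/13)*(-1)) = 1/(-12*(-3 - 2*I)/13) = 1/4 - I/6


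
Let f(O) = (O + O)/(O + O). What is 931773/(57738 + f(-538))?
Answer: 931773/57739 ≈ 16.138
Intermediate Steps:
f(O) = 1 (f(O) = (2*O)/((2*O)) = (2*O)*(1/(2*O)) = 1)
931773/(57738 + f(-538)) = 931773/(57738 + 1) = 931773/57739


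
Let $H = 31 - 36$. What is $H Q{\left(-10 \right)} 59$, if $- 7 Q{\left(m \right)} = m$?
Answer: $- \frac{2950}{7} \approx -421.43$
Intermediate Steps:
$Q{\left(m \right)} = - \frac{m}{7}$
$H = -5$
$H Q{\left(-10 \right)} 59 = - 5 \left(\left(- \frac{1}{7}\right) \left(-10\right)\right) 59 = \left(-5\right) \frac{10}{7} \cdot 59 = \left(- \frac{50}{7}\right) 59 = - \frac{2950}{7}$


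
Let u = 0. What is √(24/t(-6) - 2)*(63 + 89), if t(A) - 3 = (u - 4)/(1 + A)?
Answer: 8*√1558 ≈ 315.77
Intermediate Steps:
t(A) = 3 - 4/(1 + A) (t(A) = 3 + (0 - 4)/(1 + A) = 3 - 4/(1 + A))
√(24/t(-6) - 2)*(63 + 89) = √(24/(((-1 + 3*(-6))/(1 - 6))) - 2)*(63 + 89) = √(24/(((-1 - 18)/(-5))) - 2)*152 = √(24/((-⅕*(-19))) - 2)*152 = √(24/(19/5) - 2)*152 = √(24*(5/19) - 2)*152 = √(120/19 - 2)*152 = √(82/19)*152 = (√1558/19)*152 = 8*√1558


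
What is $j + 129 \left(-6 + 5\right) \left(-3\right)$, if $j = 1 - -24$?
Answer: $412$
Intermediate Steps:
$j = 25$ ($j = 1 + 24 = 25$)
$j + 129 \left(-6 + 5\right) \left(-3\right) = 25 + 129 \left(-6 + 5\right) \left(-3\right) = 25 + 129 \left(\left(-1\right) \left(-3\right)\right) = 25 + 129 \cdot 3 = 25 + 387 = 412$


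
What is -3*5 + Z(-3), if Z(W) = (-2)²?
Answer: -11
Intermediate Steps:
Z(W) = 4
-3*5 + Z(-3) = -3*5 + 4 = -15 + 4 = -11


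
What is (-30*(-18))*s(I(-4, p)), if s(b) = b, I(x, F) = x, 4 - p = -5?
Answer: -2160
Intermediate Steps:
p = 9 (p = 4 - 1*(-5) = 4 + 5 = 9)
(-30*(-18))*s(I(-4, p)) = -30*(-18)*(-4) = 540*(-4) = -2160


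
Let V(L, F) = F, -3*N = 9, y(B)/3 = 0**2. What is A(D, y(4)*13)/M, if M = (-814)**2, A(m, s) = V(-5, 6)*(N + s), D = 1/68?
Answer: -9/331298 ≈ -2.7166e-5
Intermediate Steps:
y(B) = 0 (y(B) = 3*0**2 = 3*0 = 0)
N = -3 (N = -1/3*9 = -3)
D = 1/68 ≈ 0.014706
A(m, s) = -18 + 6*s (A(m, s) = 6*(-3 + s) = -18 + 6*s)
M = 662596
A(D, y(4)*13)/M = (-18 + 6*(0*13))/662596 = (-18 + 6*0)*(1/662596) = (-18 + 0)*(1/662596) = -18*1/662596 = -9/331298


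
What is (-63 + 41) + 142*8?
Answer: 1114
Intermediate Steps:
(-63 + 41) + 142*8 = -22 + 1136 = 1114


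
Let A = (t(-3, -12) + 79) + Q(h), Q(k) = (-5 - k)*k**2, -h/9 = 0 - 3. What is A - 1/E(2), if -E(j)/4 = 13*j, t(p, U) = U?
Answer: -2419143/104 ≈ -23261.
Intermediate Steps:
E(j) = -52*j
h = 27 (h = -9*(0 - 3) = -9*(-3) = 27)
Q(k) = k**2*(-5 - k)
A = -23261 (A = (-12 + 79) + 27**2*(-5 - 1*27) = 67 + 729*(-5 - 27) = 67 + 729*(-32) = 67 - 23328 = -23261)
A - 1/E(2) = -23261 - 1/((-52*2)) = -23261 - 1/(-104) = -23261 - 1*(-1/104) = -23261 + 1/104 = -2419143/104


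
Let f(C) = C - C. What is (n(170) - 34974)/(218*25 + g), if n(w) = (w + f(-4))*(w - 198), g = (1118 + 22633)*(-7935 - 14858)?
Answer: 39734/541351093 ≈ 7.3398e-5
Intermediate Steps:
f(C) = 0
g = -541356543 (g = 23751*(-22793) = -541356543)
n(w) = w*(-198 + w) (n(w) = (w + 0)*(w - 198) = w*(-198 + w))
(n(170) - 34974)/(218*25 + g) = (170*(-198 + 170) - 34974)/(218*25 - 541356543) = (170*(-28) - 34974)/(5450 - 541356543) = (-4760 - 34974)/(-541351093) = -39734*(-1/541351093) = 39734/541351093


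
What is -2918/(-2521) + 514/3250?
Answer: 5389647/4096625 ≈ 1.3156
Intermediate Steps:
-2918/(-2521) + 514/3250 = -2918*(-1/2521) + 514*(1/3250) = 2918/2521 + 257/1625 = 5389647/4096625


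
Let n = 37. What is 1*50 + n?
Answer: 87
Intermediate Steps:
1*50 + n = 1*50 + 37 = 50 + 37 = 87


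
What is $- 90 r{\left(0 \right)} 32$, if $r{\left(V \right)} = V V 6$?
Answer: $0$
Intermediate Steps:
$r{\left(V \right)} = 6 V^{2}$ ($r{\left(V \right)} = V^{2} \cdot 6 = 6 V^{2}$)
$- 90 r{\left(0 \right)} 32 = - 90 \cdot 6 \cdot 0^{2} \cdot 32 = - 90 \cdot 6 \cdot 0 \cdot 32 = \left(-90\right) 0 \cdot 32 = 0 \cdot 32 = 0$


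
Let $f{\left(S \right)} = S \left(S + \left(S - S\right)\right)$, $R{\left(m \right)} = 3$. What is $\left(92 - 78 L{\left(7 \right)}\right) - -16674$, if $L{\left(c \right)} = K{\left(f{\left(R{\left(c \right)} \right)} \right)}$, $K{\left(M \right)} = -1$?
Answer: $16844$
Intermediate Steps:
$f{\left(S \right)} = S^{2}$ ($f{\left(S \right)} = S \left(S + 0\right) = S S = S^{2}$)
$L{\left(c \right)} = -1$
$\left(92 - 78 L{\left(7 \right)}\right) - -16674 = \left(92 - -78\right) - -16674 = \left(92 + 78\right) + 16674 = 170 + 16674 = 16844$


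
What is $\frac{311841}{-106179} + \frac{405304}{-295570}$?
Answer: $- \frac{22534269631}{5230554505} \approx -4.3082$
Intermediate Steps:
$\frac{311841}{-106179} + \frac{405304}{-295570} = 311841 \left(- \frac{1}{106179}\right) + 405304 \left(- \frac{1}{295570}\right) = - \frac{103947}{35393} - \frac{202652}{147785} = - \frac{22534269631}{5230554505}$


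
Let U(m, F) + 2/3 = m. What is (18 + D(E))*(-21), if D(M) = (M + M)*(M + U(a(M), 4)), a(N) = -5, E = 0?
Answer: -378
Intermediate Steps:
U(m, F) = -⅔ + m
D(M) = 2*M*(-17/3 + M) (D(M) = (M + M)*(M + (-⅔ - 5)) = (2*M)*(M - 17/3) = (2*M)*(-17/3 + M) = 2*M*(-17/3 + M))
(18 + D(E))*(-21) = (18 + (⅔)*0*(-17 + 3*0))*(-21) = (18 + (⅔)*0*(-17 + 0))*(-21) = (18 + (⅔)*0*(-17))*(-21) = (18 + 0)*(-21) = 18*(-21) = -378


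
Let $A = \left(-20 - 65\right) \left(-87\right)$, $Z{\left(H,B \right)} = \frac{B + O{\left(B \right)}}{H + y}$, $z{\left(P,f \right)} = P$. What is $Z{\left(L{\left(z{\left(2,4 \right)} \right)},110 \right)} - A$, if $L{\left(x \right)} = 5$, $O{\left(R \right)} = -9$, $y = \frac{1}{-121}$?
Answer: $- \frac{4454359}{604} \approx -7374.8$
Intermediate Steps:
$y = - \frac{1}{121} \approx -0.0082645$
$Z{\left(H,B \right)} = \frac{-9 + B}{- \frac{1}{121} + H}$ ($Z{\left(H,B \right)} = \frac{B - 9}{H - \frac{1}{121}} = \frac{-9 + B}{- \frac{1}{121} + H}$)
$A = 7395$ ($A = \left(-85\right) \left(-87\right) = 7395$)
$Z{\left(L{\left(z{\left(2,4 \right)} \right)},110 \right)} - A = \frac{121 \left(-9 + 110\right)}{-1 + 121 \cdot 5} - 7395 = 121 \frac{1}{-1 + 605} \cdot 101 - 7395 = 121 \cdot \frac{1}{604} \cdot 101 - 7395 = \frac{12221}{604} - 7395 = - \frac{4454359}{604}$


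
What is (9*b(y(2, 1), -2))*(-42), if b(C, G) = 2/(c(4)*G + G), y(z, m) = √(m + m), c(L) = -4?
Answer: -126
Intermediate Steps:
y(z, m) = √2*√m (y(z, m) = √(2*m) = √2*√m)
b(C, G) = -2/(3*G) (b(C, G) = 2/(-4*G + G) = 2/((-3*G)) = 2*(-1/(3*G)) = -2/(3*G))
(9*b(y(2, 1), -2))*(-42) = (9*(-⅔/(-2)))*(-42) = (9*(-⅔*(-½)))*(-42) = (9*(⅓))*(-42) = 3*(-42) = -126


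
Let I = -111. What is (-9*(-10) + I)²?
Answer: 441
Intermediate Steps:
(-9*(-10) + I)² = (-9*(-10) - 111)² = (90 - 111)² = (-21)² = 441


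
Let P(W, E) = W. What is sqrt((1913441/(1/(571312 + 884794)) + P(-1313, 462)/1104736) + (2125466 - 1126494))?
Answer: sqrt(212522664949820421139210)/276184 ≈ 1.6692e+6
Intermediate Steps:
sqrt((1913441/(1/(571312 + 884794)) + P(-1313, 462)/1104736) + (2125466 - 1126494)) = sqrt((1913441/(1/(571312 + 884794)) - 1313/1104736) + (2125466 - 1126494)) = sqrt((1913441/(1/1456106) - 1313*1/1104736) + 998972) = sqrt((1913441/(1/1456106) - 1313/1104736) + 998972) = sqrt((1913441*1456106 - 1313/1104736) + 998972) = sqrt((2786172920746 - 1313/1104736) + 998972) = sqrt(3077985527773251743/1104736 + 998972) = sqrt(3077986631373583135/1104736) = sqrt(212522664949820421139210)/276184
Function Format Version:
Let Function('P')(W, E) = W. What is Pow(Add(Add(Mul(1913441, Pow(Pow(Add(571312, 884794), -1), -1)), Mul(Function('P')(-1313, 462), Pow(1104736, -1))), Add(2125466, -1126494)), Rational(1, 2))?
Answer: Mul(Rational(1, 276184), Pow(212522664949820421139210, Rational(1, 2))) ≈ 1.6692e+6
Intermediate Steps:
Pow(Add(Add(Mul(1913441, Pow(Pow(Add(571312, 884794), -1), -1)), Mul(Function('P')(-1313, 462), Pow(1104736, -1))), Add(2125466, -1126494)), Rational(1, 2)) = Pow(Add(Add(Mul(1913441, Pow(Pow(Add(571312, 884794), -1), -1)), Mul(-1313, Pow(1104736, -1))), Add(2125466, -1126494)), Rational(1, 2)) = Pow(Add(Add(Mul(1913441, Pow(Pow(1456106, -1), -1)), Mul(-1313, Rational(1, 1104736))), 998972), Rational(1, 2)) = Pow(Add(Add(Mul(1913441, Pow(Rational(1, 1456106), -1)), Rational(-1313, 1104736)), 998972), Rational(1, 2)) = Pow(Add(Add(Mul(1913441, 1456106), Rational(-1313, 1104736)), 998972), Rational(1, 2)) = Pow(Add(Add(2786172920746, Rational(-1313, 1104736)), 998972), Rational(1, 2)) = Pow(Add(Rational(3077985527773251743, 1104736), 998972), Rational(1, 2)) = Pow(Rational(3077986631373583135, 1104736), Rational(1, 2)) = Mul(Rational(1, 276184), Pow(212522664949820421139210, Rational(1, 2)))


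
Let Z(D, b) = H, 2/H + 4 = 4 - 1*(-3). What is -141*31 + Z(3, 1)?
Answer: -13111/3 ≈ -4370.3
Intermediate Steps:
H = ⅔ (H = 2/(-4 + (4 - 1*(-3))) = 2/(-4 + (4 + 3)) = 2/(-4 + 7) = 2/3 = 2*(⅓) = ⅔ ≈ 0.66667)
Z(D, b) = ⅔
-141*31 + Z(3, 1) = -141*31 + ⅔ = -4371 + ⅔ = -13111/3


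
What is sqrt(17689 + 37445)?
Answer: 3*sqrt(6126) ≈ 234.81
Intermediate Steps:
sqrt(17689 + 37445) = sqrt(55134) = 3*sqrt(6126)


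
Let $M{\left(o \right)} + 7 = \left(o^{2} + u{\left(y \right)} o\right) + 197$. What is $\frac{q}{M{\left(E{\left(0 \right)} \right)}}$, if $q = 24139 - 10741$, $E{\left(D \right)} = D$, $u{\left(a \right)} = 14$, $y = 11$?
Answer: $\frac{6699}{95} \approx 70.516$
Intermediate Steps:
$q = 13398$
$M{\left(o \right)} = 190 + o^{2} + 14 o$ ($M{\left(o \right)} = -7 + \left(\left(o^{2} + 14 o\right) + 197\right) = -7 + \left(197 + o^{2} + 14 o\right) = 190 + o^{2} + 14 o$)
$\frac{q}{M{\left(E{\left(0 \right)} \right)}} = \frac{13398}{190 + 0^{2} + 14 \cdot 0} = \frac{13398}{190 + 0 + 0} = \frac{13398}{190} = 13398 \cdot \frac{1}{190} = \frac{6699}{95}$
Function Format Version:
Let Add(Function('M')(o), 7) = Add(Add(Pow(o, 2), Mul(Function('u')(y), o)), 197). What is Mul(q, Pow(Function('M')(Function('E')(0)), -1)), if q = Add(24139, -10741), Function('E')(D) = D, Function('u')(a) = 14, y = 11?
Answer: Rational(6699, 95) ≈ 70.516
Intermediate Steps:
q = 13398
Function('M')(o) = Add(190, Pow(o, 2), Mul(14, o)) (Function('M')(o) = Add(-7, Add(Add(Pow(o, 2), Mul(14, o)), 197)) = Add(-7, Add(197, Pow(o, 2), Mul(14, o))) = Add(190, Pow(o, 2), Mul(14, o)))
Mul(q, Pow(Function('M')(Function('E')(0)), -1)) = Mul(13398, Pow(Add(190, Pow(0, 2), Mul(14, 0)), -1)) = Mul(13398, Pow(Add(190, 0, 0), -1)) = Mul(13398, Pow(190, -1)) = Mul(13398, Rational(1, 190)) = Rational(6699, 95)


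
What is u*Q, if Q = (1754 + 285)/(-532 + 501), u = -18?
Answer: 36702/31 ≈ 1183.9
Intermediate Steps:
Q = -2039/31 (Q = 2039/(-31) = 2039*(-1/31) = -2039/31 ≈ -65.774)
u*Q = -18*(-2039/31) = 36702/31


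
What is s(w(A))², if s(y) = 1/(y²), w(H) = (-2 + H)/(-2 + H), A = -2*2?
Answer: 1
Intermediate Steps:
A = -4
w(H) = 1
s(y) = y⁻²
s(w(A))² = (1⁻²)² = 1² = 1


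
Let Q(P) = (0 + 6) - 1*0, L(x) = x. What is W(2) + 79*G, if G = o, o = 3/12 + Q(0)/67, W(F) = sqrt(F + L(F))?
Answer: 7725/268 ≈ 28.825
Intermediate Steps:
Q(P) = 6 (Q(P) = 6 + 0 = 6)
W(F) = sqrt(2)*sqrt(F) (W(F) = sqrt(F + F) = sqrt(2*F) = sqrt(2)*sqrt(F))
o = 91/268 (o = 3/12 + 6/67 = 3*(1/12) + 6*(1/67) = 1/4 + 6/67 = 91/268 ≈ 0.33955)
G = 91/268 ≈ 0.33955
W(2) + 79*G = sqrt(2)*sqrt(2) + 79*(91/268) = 2 + 7189/268 = 7725/268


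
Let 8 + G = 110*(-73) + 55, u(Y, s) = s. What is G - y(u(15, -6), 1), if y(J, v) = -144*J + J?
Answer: -8841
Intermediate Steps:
y(J, v) = -143*J
G = -7983 (G = -8 + (110*(-73) + 55) = -8 + (-8030 + 55) = -8 - 7975 = -7983)
G - y(u(15, -6), 1) = -7983 - (-143)*(-6) = -7983 - 1*858 = -7983 - 858 = -8841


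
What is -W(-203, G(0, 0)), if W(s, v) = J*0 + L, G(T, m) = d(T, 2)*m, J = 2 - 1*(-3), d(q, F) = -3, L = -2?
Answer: 2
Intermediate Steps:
J = 5 (J = 2 + 3 = 5)
G(T, m) = -3*m
W(s, v) = -2 (W(s, v) = 5*0 - 2 = 0 - 2 = -2)
-W(-203, G(0, 0)) = -1*(-2) = 2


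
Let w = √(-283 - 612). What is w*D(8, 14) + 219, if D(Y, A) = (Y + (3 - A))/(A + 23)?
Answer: 219 - 3*I*√895/37 ≈ 219.0 - 2.4257*I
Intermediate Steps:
w = I*√895 (w = √(-895) = I*√895 ≈ 29.917*I)
D(Y, A) = (3 + Y - A)/(23 + A)
w*D(8, 14) + 219 = (I*√895)*((3 + 8 - 1*14)/(23 + 14)) + 219 = (I*√895)*((3 + 8 - 14)/37) + 219 = (I*√895)*((1/37)*(-3)) + 219 = (I*√895)*(-3/37) + 219 = -3*I*√895/37 + 219 = 219 - 3*I*√895/37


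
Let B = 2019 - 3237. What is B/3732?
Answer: -203/622 ≈ -0.32637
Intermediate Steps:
B = -1218
B/3732 = -1218/3732 = -1218*1/3732 = -203/622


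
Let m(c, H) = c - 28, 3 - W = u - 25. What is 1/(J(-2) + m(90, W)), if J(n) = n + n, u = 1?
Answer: 1/58 ≈ 0.017241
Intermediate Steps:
J(n) = 2*n
W = 27 (W = 3 - (1 - 25) = 3 - 1*(-24) = 3 + 24 = 27)
m(c, H) = -28 + c
1/(J(-2) + m(90, W)) = 1/(2*(-2) + (-28 + 90)) = 1/(-4 + 62) = 1/58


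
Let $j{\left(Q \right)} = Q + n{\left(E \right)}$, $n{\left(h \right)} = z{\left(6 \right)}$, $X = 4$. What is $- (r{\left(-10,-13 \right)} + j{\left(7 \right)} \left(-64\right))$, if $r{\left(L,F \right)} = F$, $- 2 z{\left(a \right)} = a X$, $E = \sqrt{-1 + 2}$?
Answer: $-307$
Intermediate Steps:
$E = 1$ ($E = \sqrt{1} = 1$)
$z{\left(a \right)} = - 2 a$ ($z{\left(a \right)} = - \frac{a 4}{2} = - \frac{4 a}{2} = - 2 a$)
$n{\left(h \right)} = -12$ ($n{\left(h \right)} = \left(-2\right) 6 = -12$)
$j{\left(Q \right)} = -12 + Q$ ($j{\left(Q \right)} = Q - 12 = -12 + Q$)
$- (r{\left(-10,-13 \right)} + j{\left(7 \right)} \left(-64\right)) = - (-13 + \left(-12 + 7\right) \left(-64\right)) = - (-13 - -320) = - (-13 + 320) = \left(-1\right) 307 = -307$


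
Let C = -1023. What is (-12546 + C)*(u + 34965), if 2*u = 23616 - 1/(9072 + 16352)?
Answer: -32271335922207/50848 ≈ -6.3466e+8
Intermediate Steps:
u = 600413183/50848 (u = (23616 - 1/(9072 + 16352))/2 = (23616 - 1/25424)/2 = (1/2)*(600413183/25424) = 600413183/50848 ≈ 11808.)
(-12546 + C)*(u + 34965) = (-12546 - 1023)*(600413183/50848 + 34965) = -13569*2378313503/50848 = -32271335922207/50848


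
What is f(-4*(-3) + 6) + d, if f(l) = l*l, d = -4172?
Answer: -3848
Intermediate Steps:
f(l) = l²
f(-4*(-3) + 6) + d = (-4*(-3) + 6)² - 4172 = (12 + 6)² - 4172 = 18² - 4172 = 324 - 4172 = -3848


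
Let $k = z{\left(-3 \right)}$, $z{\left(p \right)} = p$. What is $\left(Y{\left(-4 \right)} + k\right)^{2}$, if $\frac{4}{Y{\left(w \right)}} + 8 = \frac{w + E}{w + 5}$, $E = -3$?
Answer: $\frac{2401}{225} \approx 10.671$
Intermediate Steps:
$Y{\left(w \right)} = \frac{4}{-8 + \frac{-3 + w}{5 + w}}$ ($Y{\left(w \right)} = \frac{4}{-8 + \frac{w - 3}{w + 5}} = \frac{4}{-8 + \frac{-3 + w}{5 + w}}$)
$k = -3$
$\left(Y{\left(-4 \right)} + k\right)^{2} = \left(\frac{4 \left(-5 - -4\right)}{43 + 7 \left(-4\right)} - 3\right)^{2} = \left(\frac{4 \left(-5 + 4\right)}{43 - 28} - 3\right)^{2} = \left(4 \cdot \frac{1}{15} \left(-1\right) - 3\right)^{2} = \left(- \frac{4}{15} - 3\right)^{2} = \left(- \frac{49}{15}\right)^{2} = \frac{2401}{225}$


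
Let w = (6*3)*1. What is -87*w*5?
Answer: -7830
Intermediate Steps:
w = 18 (w = 18*1 = 18)
-87*w*5 = -87*18*5 = -1566*5 = -7830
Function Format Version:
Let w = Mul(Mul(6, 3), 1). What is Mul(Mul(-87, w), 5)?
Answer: -7830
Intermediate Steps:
w = 18 (w = Mul(18, 1) = 18)
Mul(Mul(-87, w), 5) = Mul(Mul(-87, 18), 5) = Mul(-1566, 5) = -7830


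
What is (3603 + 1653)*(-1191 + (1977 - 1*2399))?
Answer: -8477928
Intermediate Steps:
(3603 + 1653)*(-1191 + (1977 - 1*2399)) = 5256*(-1191 + (1977 - 2399)) = 5256*(-1191 - 422) = 5256*(-1613) = -8477928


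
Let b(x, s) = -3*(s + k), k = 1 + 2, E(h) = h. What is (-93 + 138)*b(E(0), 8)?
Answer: -1485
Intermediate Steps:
k = 3
b(x, s) = -9 - 3*s (b(x, s) = -3*(s + 3) = -3*(3 + s) = -9 - 3*s)
(-93 + 138)*b(E(0), 8) = (-93 + 138)*(-9 - 3*8) = 45*(-9 - 24) = 45*(-33) = -1485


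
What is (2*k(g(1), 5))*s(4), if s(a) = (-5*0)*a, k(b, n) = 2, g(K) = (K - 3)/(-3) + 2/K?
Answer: 0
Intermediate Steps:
g(K) = 1 + 2/K - K/3 (g(K) = (-3 + K)*(-1/3) + 2/K = (1 - K/3) + 2/K = 1 + 2/K - K/3)
s(a) = 0 (s(a) = 0*a = 0)
(2*k(g(1), 5))*s(4) = (2*2)*0 = 4*0 = 0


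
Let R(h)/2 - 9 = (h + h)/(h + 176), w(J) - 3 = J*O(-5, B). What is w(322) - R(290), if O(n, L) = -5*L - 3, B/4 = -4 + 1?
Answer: 4272407/233 ≈ 18337.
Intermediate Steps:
B = -12 (B = 4*(-4 + 1) = 4*(-3) = -12)
O(n, L) = -3 - 5*L
w(J) = 3 + 57*J (w(J) = 3 + J*(-3 - 5*(-12)) = 3 + J*(-3 + 60) = 3 + J*57 = 3 + 57*J)
R(h) = 18 + 4*h/(176 + h) (R(h) = 18 + 2*((h + h)/(h + 176)) = 18 + 2*((2*h)/(176 + h)) = 18 + 2*(2*h/(176 + h)) = 18 + 4*h/(176 + h))
w(322) - R(290) = (3 + 57*322) - 22*(144 + 290)/(176 + 290) = (3 + 18354) - 22*434/466 = 18357 - 22*434/466 = 18357 - 1*4774/233 = 18357 - 4774/233 = 4272407/233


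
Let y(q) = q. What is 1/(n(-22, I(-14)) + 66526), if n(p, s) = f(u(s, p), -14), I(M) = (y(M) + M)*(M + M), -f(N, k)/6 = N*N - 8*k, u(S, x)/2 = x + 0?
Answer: 1/54238 ≈ 1.8437e-5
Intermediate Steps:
u(S, x) = 2*x (u(S, x) = 2*(x + 0) = 2*x)
f(N, k) = -6*N² + 48*k (f(N, k) = -6*(N*N - 8*k) = -6*(N² - 8*k) = -6*N² + 48*k)
I(M) = 4*M² (I(M) = (M + M)*(M + M) = (2*M)*(2*M) = 4*M²)
n(p, s) = -672 - 24*p² (n(p, s) = -6*4*p² + 48*(-14) = -24*p² - 672 = -672 - 24*p²)
1/(n(-22, I(-14)) + 66526) = 1/((-672 - 24*(-22)²) + 66526) = 1/((-672 - 24*484) + 66526) = 1/((-672 - 11616) + 66526) = 1/(-12288 + 66526) = 1/54238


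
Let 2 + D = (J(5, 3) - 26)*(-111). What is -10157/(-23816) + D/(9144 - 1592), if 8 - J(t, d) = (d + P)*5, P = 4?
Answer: 27095945/22482304 ≈ 1.2052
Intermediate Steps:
J(t, d) = -12 - 5*d (J(t, d) = 8 - (d + 4)*5 = 8 - (4 + d)*5 = 8 - (20 + 5*d) = 8 + (-20 - 5*d) = -12 - 5*d)
D = 5881 (D = -2 + ((-12 - 5*3) - 26)*(-111) = -2 + ((-12 - 15) - 26)*(-111) = -2 + (-27 - 26)*(-111) = -2 - 53*(-111) = -2 + 5883 = 5881)
-10157/(-23816) + D/(9144 - 1592) = -10157/(-23816) + 5881/(9144 - 1592) = -10157*(-1/23816) + 5881/7552 = 10157/23816 + 5881*(1/7552) = 10157/23816 + 5881/7552 = 27095945/22482304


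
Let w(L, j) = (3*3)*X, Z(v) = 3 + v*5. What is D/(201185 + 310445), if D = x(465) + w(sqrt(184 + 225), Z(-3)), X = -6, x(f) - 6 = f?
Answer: 417/511630 ≈ 0.00081504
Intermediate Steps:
x(f) = 6 + f
Z(v) = 3 + 5*v
w(L, j) = -54 (w(L, j) = (3*3)*(-6) = 9*(-6) = -54)
D = 417 (D = (6 + 465) - 54 = 471 - 54 = 417)
D/(201185 + 310445) = 417/(201185 + 310445) = 417/511630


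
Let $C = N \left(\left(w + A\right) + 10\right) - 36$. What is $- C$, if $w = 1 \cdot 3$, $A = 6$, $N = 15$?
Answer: $-249$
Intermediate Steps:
$w = 3$
$C = 249$ ($C = 15 \left(\left(3 + 6\right) + 10\right) - 36 = 15 \left(9 + 10\right) - 36 = 15 \cdot 19 - 36 = 285 - 36 = 249$)
$- C = \left(-1\right) 249 = -249$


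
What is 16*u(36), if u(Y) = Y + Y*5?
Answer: 3456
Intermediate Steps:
u(Y) = 6*Y (u(Y) = Y + 5*Y = 6*Y)
16*u(36) = 16*(6*36) = 16*216 = 3456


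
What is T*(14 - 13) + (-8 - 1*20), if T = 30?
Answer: 2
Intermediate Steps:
T*(14 - 13) + (-8 - 1*20) = 30*(14 - 13) + (-8 - 1*20) = 30*1 + (-8 - 20) = 30 - 28 = 2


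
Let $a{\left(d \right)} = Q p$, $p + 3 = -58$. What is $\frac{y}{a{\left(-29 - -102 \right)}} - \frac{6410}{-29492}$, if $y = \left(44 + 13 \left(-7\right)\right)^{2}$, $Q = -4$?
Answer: $\frac{16677967}{1799012} \approx 9.2706$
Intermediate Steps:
$p = -61$ ($p = -3 - 58 = -61$)
$y = 2209$ ($y = \left(44 - 91\right)^{2} = \left(-47\right)^{2} = 2209$)
$a{\left(d \right)} = 244$ ($a{\left(d \right)} = \left(-4\right) \left(-61\right) = 244$)
$\frac{y}{a{\left(-29 - -102 \right)}} - \frac{6410}{-29492} = \frac{2209}{244} - \frac{6410}{-29492} = 2209 \cdot \frac{1}{244} - - \frac{3205}{14746} = \frac{2209}{244} + \frac{3205}{14746} = \frac{16677967}{1799012}$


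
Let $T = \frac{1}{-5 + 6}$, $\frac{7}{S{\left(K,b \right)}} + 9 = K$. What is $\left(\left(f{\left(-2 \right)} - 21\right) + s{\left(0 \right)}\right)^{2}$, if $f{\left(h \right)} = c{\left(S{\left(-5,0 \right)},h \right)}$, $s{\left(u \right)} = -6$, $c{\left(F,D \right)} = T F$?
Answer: $\frac{3025}{4} \approx 756.25$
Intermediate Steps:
$S{\left(K,b \right)} = \frac{7}{-9 + K}$
$T = 1$ ($T = 1^{-1} = 1$)
$c{\left(F,D \right)} = F$ ($c{\left(F,D \right)} = 1 F = F$)
$f{\left(h \right)} = - \frac{1}{2}$ ($f{\left(h \right)} = \frac{7}{-9 - 5} = \frac{7}{-14} = 7 \left(- \frac{1}{14}\right) = - \frac{1}{2}$)
$\left(\left(f{\left(-2 \right)} - 21\right) + s{\left(0 \right)}\right)^{2} = \left(\left(- \frac{1}{2} - 21\right) - 6\right)^{2} = \left(- \frac{43}{2} - 6\right)^{2} = \left(- \frac{55}{2}\right)^{2} = \frac{3025}{4}$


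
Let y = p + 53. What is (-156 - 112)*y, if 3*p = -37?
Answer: -32696/3 ≈ -10899.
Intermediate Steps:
p = -37/3 (p = (⅓)*(-37) = -37/3 ≈ -12.333)
y = 122/3 (y = -37/3 + 53 = 122/3 ≈ 40.667)
(-156 - 112)*y = (-156 - 112)*(122/3) = -268*122/3 = -32696/3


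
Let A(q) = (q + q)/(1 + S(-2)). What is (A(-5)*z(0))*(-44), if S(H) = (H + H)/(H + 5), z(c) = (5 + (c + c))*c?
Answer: 0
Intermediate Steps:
z(c) = c*(5 + 2*c) (z(c) = (5 + 2*c)*c = c*(5 + 2*c))
S(H) = 2*H/(5 + H) (S(H) = (2*H)/(5 + H) = 2*H/(5 + H))
A(q) = -6*q (A(q) = (q + q)/(1 + 2*(-2)/(5 - 2)) = (2*q)/(1 + 2*(-2)/3) = (2*q)/(1 + 2*(-2)*(⅓)) = (2*q)/(1 - 4/3) = (2*q)/(-⅓) = (2*q)*(-3) = -6*q)
(A(-5)*z(0))*(-44) = ((-6*(-5))*(0*(5 + 2*0)))*(-44) = (30*(0*(5 + 0)))*(-44) = (30*(0*5))*(-44) = (30*0)*(-44) = 0*(-44) = 0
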